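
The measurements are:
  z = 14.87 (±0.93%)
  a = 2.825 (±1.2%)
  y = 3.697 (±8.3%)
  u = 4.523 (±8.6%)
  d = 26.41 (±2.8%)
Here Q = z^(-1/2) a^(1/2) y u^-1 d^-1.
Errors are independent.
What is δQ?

0.00166

Relative error in a monomial: (δQ/Q)² = Σ (nᵢ · δxᵢ/xᵢ)².
  (−½·δz/z)² = (-0.5×0.00930)² = 2.16e-05;  (½·δa/a)² = (0.5×0.0120)² = 3.6e-05;  (1·δy/y)² = (1×0.0830)² = 0.00689;  (-1·δu/u)² = (-1×0.0860)² = 0.00740;  (-1·δd/d)² = (-1×0.0280)² = 0.000784
δQ/Q = √(0.0151) = 0.123
Q = 0.01349, so δQ = 0.123 × 0.01349 = 0.00166.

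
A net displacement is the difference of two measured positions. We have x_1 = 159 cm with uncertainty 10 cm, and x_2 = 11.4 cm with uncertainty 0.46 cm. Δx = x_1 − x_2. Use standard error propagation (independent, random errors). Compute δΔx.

Sums and differences: (δΔx)² = Σ (cᵢ δxᵢ)².
  (δx_1)² = 100;  (δx_2)² = 0.212
δΔx = √(100) = 10.0 cm

10.0 cm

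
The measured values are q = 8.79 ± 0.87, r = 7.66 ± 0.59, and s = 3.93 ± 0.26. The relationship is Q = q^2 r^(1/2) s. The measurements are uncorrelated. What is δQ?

Q is a product of powers, so relative uncertainties combine in quadrature:
  (2·δq/q)² = (2×0.0990)² = 0.0392;  (½·δr/r)² = (0.5×0.0770)² = 0.00148;  (1·δs/s)² = (1×0.0662)² = 0.00438
δQ/Q = √(0.0450) = 0.212
Q = 840, so δQ = 0.212 × 840 = 178.

178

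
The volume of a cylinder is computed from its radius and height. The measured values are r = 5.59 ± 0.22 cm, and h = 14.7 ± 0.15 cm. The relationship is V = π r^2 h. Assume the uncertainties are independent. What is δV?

115 cm^3

For a monomial V ∝ r^2, h, fractional errors add in quadrature:
  (2·δr/r)² = (2×0.0394)² = 0.00620;  (1·δh/h)² = (1×0.0102)² = 0.000104
δV/V = √(0.00630) = 0.0794
V = 1440 cm^3, so δV = 0.0794 × 1440 = 115 cm^3.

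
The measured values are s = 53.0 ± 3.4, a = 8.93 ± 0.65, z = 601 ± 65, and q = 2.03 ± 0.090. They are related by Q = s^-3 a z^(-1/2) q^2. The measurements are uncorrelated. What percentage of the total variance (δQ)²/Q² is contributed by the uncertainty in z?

(δQ/Q)² = (-3·δs/s)² + (1·δa/a)² + (−½·δz/z)² + (2·δq/q)²
  s term: (-3×0.0642)² = 0.0370
  a term: (1×0.0728)² = 0.00530
  z term: (-0.5×0.108)² = 0.00292
  q term: (2×0.0443)² = 0.00786
Total = 0.0531. Share from z = 0.00292/0.0531 = 0.0550.

5.50%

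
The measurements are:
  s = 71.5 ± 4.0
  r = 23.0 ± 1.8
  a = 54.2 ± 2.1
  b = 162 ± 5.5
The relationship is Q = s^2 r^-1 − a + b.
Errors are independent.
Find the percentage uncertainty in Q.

9.37%

Let p = s^2·r^-1 = 222. δp/p = √((2·δs/s)² + (-1·δr/r)²) = √(0.0125 + 0.00612) = 0.137, so δp = 30.3.
Q = p − a + b: δQ = √(δp² + δa² + δb²) = √(921 + 4.41 + 30.2) = 30.9
Q = 330, so δQ/Q = 30.9/330 = 0.0937.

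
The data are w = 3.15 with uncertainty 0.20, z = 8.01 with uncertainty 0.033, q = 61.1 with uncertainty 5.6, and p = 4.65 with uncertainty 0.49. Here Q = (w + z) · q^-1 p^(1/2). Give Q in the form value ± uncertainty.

Let u = w + z = 11.2. δu = √(δw² + δz²) = √(0.0400 + 0.00109) = 0.203, so δu/u = 0.0182.
Q is then a monomial in u, q, p:
δQ/Q = √((δu/u)² + (-1·δq/q)² + (½·δp/p)²) = √(0.000330 + 0.00840 + 0.00278) = 0.107
Q = 0.394, so δQ = 0.107 × 0.394 = 0.0422.

0.394 ± 0.0422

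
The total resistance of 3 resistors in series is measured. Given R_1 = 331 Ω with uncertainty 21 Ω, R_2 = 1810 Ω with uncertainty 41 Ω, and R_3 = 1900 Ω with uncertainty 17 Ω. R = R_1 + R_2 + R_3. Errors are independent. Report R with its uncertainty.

R is a linear combination, so absolute uncertainties add in quadrature:
  (δR_1)² = 441;  (δR_2)² = 1680;  (δR_3)² = 289
δR = √(2410) = 49.1 Ω
R = 4040 Ω.

4040 ± 49.1 Ω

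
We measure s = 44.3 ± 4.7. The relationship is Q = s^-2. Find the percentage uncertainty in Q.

Q is a product of powers, so relative uncertainties combine in quadrature:
  (-2·δs/s)² = (-2×0.106)² = 0.0450
δQ/Q = √(0.0450) = 0.212

21.2%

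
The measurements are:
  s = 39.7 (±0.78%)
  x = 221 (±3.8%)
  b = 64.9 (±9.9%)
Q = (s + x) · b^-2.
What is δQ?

0.0124

Let u = s + x = 261. δu = √(δs² + δx²) = √(0.0959 + 70.5) = 8.40, so δu/u = 0.0322.
Q is then a monomial in u, b:
δQ/Q = √((δu/u)² + (-2·δb/b)²) = √(0.00104 + 0.0392) = 0.201
Q = 0.0619, so δQ = 0.201 × 0.0619 = 0.0124.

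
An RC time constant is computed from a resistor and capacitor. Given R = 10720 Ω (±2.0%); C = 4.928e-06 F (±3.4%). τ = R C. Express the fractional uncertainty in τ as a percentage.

3.94%

Each factor contributes (exponent × relative error)² to (δτ/τ)²:
  (1·δR/R)² = (1×0.0200)² = 0.000400;  (1·δC/C)² = (1×0.0340)² = 0.00116
δτ/τ = √(0.00156) = 0.0394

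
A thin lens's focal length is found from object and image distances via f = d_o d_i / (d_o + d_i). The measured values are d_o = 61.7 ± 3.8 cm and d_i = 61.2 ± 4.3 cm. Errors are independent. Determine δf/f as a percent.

∂f/∂d_o = (d_i/(d_o+d_i))² = 0.248;  ∂f/∂d_i = (d_o/(d_o+d_i))² = 0.252
δf = √((∂f/∂d_o · δd_o)² + (∂f/∂d_i · δd_i)²) = √(0.888 + 1.17) = 1.44 cm
f = 30.7 cm, so δf/f = 1.44/30.7 = 0.0467.

4.67%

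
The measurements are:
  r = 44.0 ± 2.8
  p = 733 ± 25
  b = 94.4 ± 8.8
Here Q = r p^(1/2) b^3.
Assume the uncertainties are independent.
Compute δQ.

2.88e+08

Each factor contributes (exponent × relative error)² to (δQ/Q)²:
  (1·δr/r)² = (1×0.0636)² = 0.00405;  (½·δp/p)² = (0.5×0.0341)² = 0.000291;  (3·δb/b)² = (3×0.0932)² = 0.0782
δQ/Q = √(0.0826) = 0.287
Q = 1e+09, so δQ = 0.287 × 1e+09 = 2.88e+08.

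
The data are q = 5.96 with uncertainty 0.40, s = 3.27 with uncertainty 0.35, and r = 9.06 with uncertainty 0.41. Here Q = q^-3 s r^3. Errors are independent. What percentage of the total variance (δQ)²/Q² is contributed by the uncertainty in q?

(δQ/Q)² = (-3·δq/q)² + (1·δs/s)² + (3·δr/r)²
  q term: (-3×0.0671)² = 0.0405
  s term: (1×0.107)² = 0.0115
  r term: (3×0.0453)² = 0.0184
Total = 0.0704. Share from q = 0.0405/0.0704 = 0.576.

57.6%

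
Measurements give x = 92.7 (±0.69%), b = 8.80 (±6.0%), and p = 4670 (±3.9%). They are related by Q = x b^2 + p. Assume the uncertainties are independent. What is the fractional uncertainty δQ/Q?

0.0744

Let w = x·b^2 = 7180. δw/w = √((1·δx/x)² + (2·δb/b)²) = √(4.76e-05 + 0.0144) = 0.120, so δw = 863.
Q = w + p: δQ = √(δw² + δp²) = √(7.45e+05 + 33200) = 882
Q = 11800, so δQ/Q = 882/11800 = 0.0744.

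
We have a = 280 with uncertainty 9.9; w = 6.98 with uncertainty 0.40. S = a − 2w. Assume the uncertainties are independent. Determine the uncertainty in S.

9.93

S is a linear combination, so absolute uncertainties add in quadrature:
  (δa)² = 98.0;  (2·δw)² = 0.640
δS = √(98.7) = 9.93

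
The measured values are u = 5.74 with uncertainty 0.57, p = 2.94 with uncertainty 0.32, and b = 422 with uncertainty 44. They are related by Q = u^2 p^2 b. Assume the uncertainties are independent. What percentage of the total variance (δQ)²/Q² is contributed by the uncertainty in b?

11.1%

(δQ/Q)² = (2·δu/u)² + (2·δp/p)² + (1·δb/b)²
  u term: (2×0.0993)² = 0.0394
  p term: (2×0.109)² = 0.0474
  b term: (1×0.104)² = 0.0109
Total = 0.0977. Share from b = 0.0109/0.0977 = 0.111.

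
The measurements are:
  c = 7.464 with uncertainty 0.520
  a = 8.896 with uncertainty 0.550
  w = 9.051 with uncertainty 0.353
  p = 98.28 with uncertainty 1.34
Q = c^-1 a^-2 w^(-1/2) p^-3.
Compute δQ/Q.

For a monomial Q ∝ c^-1, a^-2, w^(-1/2), p^-3, fractional errors add in quadrature:
  (-1·δc/c)² = (-1×0.0697)² = 0.00485;  (-2·δa/a)² = (-2×0.0618)² = 0.0153;  (−½·δw/w)² = (-0.5×0.0390)² = 0.000380;  (-3·δp/p)² = (-3×0.0136)² = 0.00167
δQ/Q = √(0.0222) = 0.149

0.149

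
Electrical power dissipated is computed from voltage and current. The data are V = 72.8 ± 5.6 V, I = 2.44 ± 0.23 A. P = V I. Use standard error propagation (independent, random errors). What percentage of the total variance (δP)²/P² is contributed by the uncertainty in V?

(δP/P)² = (1·δV/V)² + (1·δI/I)²
  V term: (1×0.0769)² = 0.00592
  I term: (1×0.0943)² = 0.00889
Total = 0.0148. Share from V = 0.00592/0.0148 = 0.400.

40.0%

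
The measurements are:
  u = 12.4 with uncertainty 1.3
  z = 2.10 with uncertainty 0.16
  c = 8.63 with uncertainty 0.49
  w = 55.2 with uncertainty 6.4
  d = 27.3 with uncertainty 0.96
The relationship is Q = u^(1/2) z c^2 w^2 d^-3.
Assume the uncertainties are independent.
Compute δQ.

For a monomial Q ∝ u^(1/2), z, c^2, w^2, d^-3, fractional errors add in quadrature:
  (½·δu/u)² = (0.5×0.105)² = 0.00275;  (1·δz/z)² = (1×0.0762)² = 0.00580;  (2·δc/c)² = (2×0.0568)² = 0.0129;  (2·δw/w)² = (2×0.116)² = 0.0538;  (-3·δd/d)² = (-3×0.0352)² = 0.0111
δQ/Q = √(0.0863) = 0.294
Q = 82.5, so δQ = 0.294 × 82.5 = 24.2.

24.2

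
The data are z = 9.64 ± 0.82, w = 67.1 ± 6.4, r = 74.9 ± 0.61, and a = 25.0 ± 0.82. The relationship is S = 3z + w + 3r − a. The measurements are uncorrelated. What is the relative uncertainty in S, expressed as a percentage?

Absolute uncertainties add in quadrature for a linear combination:
  (3·δz)² = 6.05;  (δw)² = 41.0;  (3·δr)² = 3.35;  (δa)² = 0.672
δS = √(51.0) = 7.14
S = 296, so δS/S = 7.14/296 = 0.0242.

2.42%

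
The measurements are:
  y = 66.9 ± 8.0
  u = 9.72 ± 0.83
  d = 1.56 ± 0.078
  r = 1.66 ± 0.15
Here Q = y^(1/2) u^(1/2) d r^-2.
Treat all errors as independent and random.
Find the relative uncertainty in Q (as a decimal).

Q is a product of powers, so relative uncertainties combine in quadrature:
  (½·δy/y)² = (0.5×0.120)² = 0.00357;  (½·δu/u)² = (0.5×0.0854)² = 0.00182;  (1·δd/d)² = (1×0.0500)² = 0.00250;  (-2·δr/r)² = (-2×0.0904)² = 0.0327
δQ/Q = √(0.0406) = 0.201

0.201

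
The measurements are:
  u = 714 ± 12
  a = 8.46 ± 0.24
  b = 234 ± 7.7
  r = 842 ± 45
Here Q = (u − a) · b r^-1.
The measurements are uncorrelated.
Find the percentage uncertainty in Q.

Let w = u − a = 706. δw = √(δu² + δa²) = √(144 + 0.0576) = 12.0, so δw/w = 0.0170.
Q is then a monomial in w, b, r:
δQ/Q = √((δw/w)² + (1·δb/b)² + (-1·δr/r)²) = √(0.000289 + 0.00108 + 0.00286) = 0.0650

6.50%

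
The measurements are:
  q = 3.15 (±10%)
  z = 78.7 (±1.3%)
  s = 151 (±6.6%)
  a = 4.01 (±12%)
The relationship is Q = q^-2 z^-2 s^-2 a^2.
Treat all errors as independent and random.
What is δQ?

3.9e-09

Each factor contributes (exponent × relative error)² to (δQ/Q)²:
  (-2·δq/q)² = (-2×0.100)² = 0.0400;  (-2·δz/z)² = (-2×0.0130)² = 0.000676;  (-2·δs/s)² = (-2×0.0660)² = 0.0174;  (2·δa/a)² = (2×0.120)² = 0.0576
δQ/Q = √(0.116) = 0.340
Q = 1.15e-08, so δQ = 0.340 × 1.15e-08 = 3.9e-09.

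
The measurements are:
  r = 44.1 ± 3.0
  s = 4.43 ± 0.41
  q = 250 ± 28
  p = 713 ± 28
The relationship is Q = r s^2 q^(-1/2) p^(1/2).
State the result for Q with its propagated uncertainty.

Q is a product of powers, so relative uncertainties combine in quadrature:
  (1·δr/r)² = (1×0.0680)² = 0.00463;  (2·δs/s)² = (2×0.0926)² = 0.0343;  (−½·δq/q)² = (-0.5×0.112)² = 0.00314;  (½·δp/p)² = (0.5×0.0393)² = 0.000386
δQ/Q = √(0.0424) = 0.206
Q = 1460, so δQ = 0.206 × 1460 = 301.

1460 ± 301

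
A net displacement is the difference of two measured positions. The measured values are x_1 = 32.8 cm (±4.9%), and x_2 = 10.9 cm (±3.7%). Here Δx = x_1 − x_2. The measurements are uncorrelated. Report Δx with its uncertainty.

Each term contributes (cᵢ δxᵢ)² to (δΔx)²:
  (δx_1)² = 2.58;  (δx_2)² = 0.163
δΔx = √(2.75) = 1.66 cm
Δx = 21.9 cm.

21.9 ± 1.66 cm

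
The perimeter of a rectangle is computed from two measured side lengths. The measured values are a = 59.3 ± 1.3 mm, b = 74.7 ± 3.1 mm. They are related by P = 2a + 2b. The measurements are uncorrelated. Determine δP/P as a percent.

2.51%

Sums and differences: (δP)² = Σ (cᵢ δxᵢ)².
  (2·δa)² = 6.76;  (2·δb)² = 38.4
δP = √(45.2) = 6.72 mm
P = 268 mm, so δP/P = 6.72/268 = 0.0251.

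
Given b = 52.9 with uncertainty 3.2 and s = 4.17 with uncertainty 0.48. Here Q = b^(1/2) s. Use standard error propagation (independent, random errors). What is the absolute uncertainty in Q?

Products/powers → add relative errors in quadrature, weighted by exponent:
  (½·δb/b)² = (0.5×0.0605)² = 0.000915;  (1·δs/s)² = (1×0.115)² = 0.0132
δQ/Q = √(0.0142) = 0.119
Q = 30.3, so δQ = 0.119 × 30.3 = 3.61.

3.61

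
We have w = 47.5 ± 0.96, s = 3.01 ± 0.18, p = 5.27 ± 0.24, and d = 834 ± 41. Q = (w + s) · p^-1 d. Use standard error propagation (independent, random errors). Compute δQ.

558

Let u = w + s = 50.5. δu = √(δw² + δs²) = √(0.922 + 0.0324) = 0.977, so δu/u = 0.0193.
Q is then a monomial in u, p, d:
δQ/Q = √((δu/u)² + (-1·δp/p)² + (1·δd/d)²) = √(0.000374 + 0.00207 + 0.00242) = 0.0697
Q = 7990, so δQ = 0.0697 × 7990 = 558.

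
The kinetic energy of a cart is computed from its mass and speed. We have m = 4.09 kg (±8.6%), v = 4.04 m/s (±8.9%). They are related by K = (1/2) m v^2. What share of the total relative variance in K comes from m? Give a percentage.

(δK/K)² = (1·δm/m)² + (2·δv/v)²
  m term: (1×0.0860)² = 0.00740
  v term: (2×0.0890)² = 0.0317
Total = 0.0391. Share from m = 0.00740/0.0391 = 0.189.

18.9%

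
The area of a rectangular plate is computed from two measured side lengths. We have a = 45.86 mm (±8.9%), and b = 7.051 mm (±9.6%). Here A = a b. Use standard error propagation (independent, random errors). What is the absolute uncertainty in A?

Products/powers → add relative errors in quadrature, weighted by exponent:
  (1·δa/a)² = (1×0.0890)² = 0.00792;  (1·δb/b)² = (1×0.0960)² = 0.00922
δA/A = √(0.0171) = 0.131
A = 323.4 mm^2, so δA = 0.131 × 323.4 = 42.3 mm^2.

42.3 mm^2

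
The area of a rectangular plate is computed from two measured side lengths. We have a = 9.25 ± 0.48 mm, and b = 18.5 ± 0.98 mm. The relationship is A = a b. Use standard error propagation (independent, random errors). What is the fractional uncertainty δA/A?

Each factor contributes (exponent × relative error)² to (δA/A)²:
  (1·δa/a)² = (1×0.0519)² = 0.00269;  (1·δb/b)² = (1×0.0530)² = 0.00281
δA/A = √(0.00550) = 0.0742

0.0742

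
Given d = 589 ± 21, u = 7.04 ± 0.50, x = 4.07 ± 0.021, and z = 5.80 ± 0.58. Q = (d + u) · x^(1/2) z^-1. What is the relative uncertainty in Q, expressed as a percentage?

Let w = d + u = 596. δw = √(δd² + δu²) = √(441 + 0.250) = 21.0, so δw/w = 0.0352.
Q is then a monomial in w, x, z:
δQ/Q = √((δw/w)² + (½·δx/x)² + (-1·δz/z)²) = √(0.00124 + 6.66e-06 + 0.0100) = 0.106

10.6%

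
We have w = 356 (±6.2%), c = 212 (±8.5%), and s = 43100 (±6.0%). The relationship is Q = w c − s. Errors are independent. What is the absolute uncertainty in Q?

8350

Let p = w·c = 75500. δp/p = √((1·δw/w)² + (1·δc/c)²) = √(0.00384 + 0.00722) = 0.105, so δp = 7940.
Q = p − s: δQ = √(δp² + δs²) = √(6.3e+07 + 6.69e+06) = 8350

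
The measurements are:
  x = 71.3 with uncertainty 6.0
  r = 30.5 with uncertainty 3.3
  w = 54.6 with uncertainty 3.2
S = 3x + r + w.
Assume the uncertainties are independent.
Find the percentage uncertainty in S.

6.21%

For a sum/difference, combine absolute errors in quadrature:
  (3·δx)² = 324;  (δr)² = 10.9;  (δw)² = 10.2
δS = √(345) = 18.6
S = 299, so δS/S = 18.6/299 = 0.0621.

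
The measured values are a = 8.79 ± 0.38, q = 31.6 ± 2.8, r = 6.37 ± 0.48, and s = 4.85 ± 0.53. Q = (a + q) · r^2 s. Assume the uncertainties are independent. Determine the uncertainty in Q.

Let u = a + q = 40.4. δu = √(δa² + δq²) = √(0.144 + 7.84) = 2.83, so δu/u = 0.0700.
Q is then a monomial in u, r, s:
δQ/Q = √((δu/u)² + (2·δr/r)² + (1·δs/s)²) = √(0.00489 + 0.0227 + 0.0119) = 0.199
Q = 7950, so δQ = 0.199 × 7950 = 1580.

1580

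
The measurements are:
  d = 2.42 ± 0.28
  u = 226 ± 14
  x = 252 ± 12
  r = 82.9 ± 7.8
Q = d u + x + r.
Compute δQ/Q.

0.0830

Let p = d·u = 547. δp/p = √((1·δd/d)² + (1·δu/u)²) = √(0.0134 + 0.00384) = 0.131, so δp = 71.8.
Q = p + x + r: δQ = √(δp² + δx² + δr²) = √(5150 + 144 + 60.8) = 73.2
Q = 882, so δQ/Q = 73.2/882 = 0.0830.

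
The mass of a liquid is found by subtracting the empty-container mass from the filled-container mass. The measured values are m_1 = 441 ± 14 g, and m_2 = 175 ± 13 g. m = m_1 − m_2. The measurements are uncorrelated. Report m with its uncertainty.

266 ± 19.1 g

Each term contributes (cᵢ δxᵢ)² to (δm)²:
  (δm_1)² = 196;  (δm_2)² = 169
δm = √(365) = 19.1 g
m = 266 g.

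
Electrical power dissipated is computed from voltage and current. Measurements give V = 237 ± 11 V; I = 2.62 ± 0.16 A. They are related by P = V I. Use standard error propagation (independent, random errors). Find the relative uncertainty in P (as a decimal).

0.0767

Since P is a product/quotient, work with relative uncertainties:
  (1·δV/V)² = (1×0.0464)² = 0.00215;  (1·δI/I)² = (1×0.0611)² = 0.00373
δP/P = √(0.00588) = 0.0767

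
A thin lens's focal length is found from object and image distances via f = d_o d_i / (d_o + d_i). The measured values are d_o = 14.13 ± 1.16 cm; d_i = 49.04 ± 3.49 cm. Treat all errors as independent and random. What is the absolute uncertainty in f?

∂f/∂d_o = (d_i/(d_o+d_i))² = 0.603;  ∂f/∂d_i = (d_o/(d_o+d_i))² = 0.0500
δf = √((∂f/∂d_o · δd_o)² + (∂f/∂d_i · δd_i)²) = √(0.489 + 0.0305) = 0.721 cm

0.721 cm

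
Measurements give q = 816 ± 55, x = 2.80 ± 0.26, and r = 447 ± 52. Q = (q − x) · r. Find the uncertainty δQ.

Let u = q − x = 813. δu = √(δq² + δx²) = √(3020 + 0.0676) = 55.0, so δu/u = 0.0676.
Q is then a monomial in u, r:
δQ/Q = √((δu/u)² + (1·δr/r)²) = √(0.00457 + 0.0135) = 0.135
Q = 3.64e+05, so δQ = 0.135 × 3.64e+05 = 48900.

48900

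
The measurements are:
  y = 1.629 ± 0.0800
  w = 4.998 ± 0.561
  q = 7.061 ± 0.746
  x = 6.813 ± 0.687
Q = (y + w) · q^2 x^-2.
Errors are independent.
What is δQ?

2.17

Let u = y + w = 6.627. δu = √(δy² + δw²) = √(0.00640 + 0.315) = 0.567, so δu/u = 0.0855.
Q is then a monomial in u, q, x:
δQ/Q = √((δu/u)² + (2·δq/q)² + (-2·δx/x)²) = √(0.00731 + 0.0446 + 0.0407) = 0.304
Q = 7.118, so δQ = 0.304 × 7.118 = 2.17.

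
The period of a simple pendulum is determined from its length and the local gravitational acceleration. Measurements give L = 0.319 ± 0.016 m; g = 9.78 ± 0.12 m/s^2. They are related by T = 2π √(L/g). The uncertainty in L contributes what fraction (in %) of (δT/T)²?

94.4%

(δT/T)² = (½·δL/L)² + (−½·δg/g)²
  L term: (0.5×0.0502)² = 0.000629
  g term: (-0.5×0.0123)² = 3.76e-05
Total = 0.000667. Share from L = 0.000629/0.000667 = 0.944.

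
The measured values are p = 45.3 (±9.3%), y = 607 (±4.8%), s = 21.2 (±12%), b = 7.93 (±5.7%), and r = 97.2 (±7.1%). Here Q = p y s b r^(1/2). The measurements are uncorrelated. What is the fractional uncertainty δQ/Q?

0.173

Since Q is a product/quotient, work with relative uncertainties:
  (1·δp/p)² = (1×0.0930)² = 0.00865;  (1·δy/y)² = (1×0.0480)² = 0.00230;  (1·δs/s)² = (1×0.120)² = 0.0144;  (1·δb/b)² = (1×0.0570)² = 0.00325;  (½·δr/r)² = (0.5×0.0710)² = 0.00126
δQ/Q = √(0.0299) = 0.173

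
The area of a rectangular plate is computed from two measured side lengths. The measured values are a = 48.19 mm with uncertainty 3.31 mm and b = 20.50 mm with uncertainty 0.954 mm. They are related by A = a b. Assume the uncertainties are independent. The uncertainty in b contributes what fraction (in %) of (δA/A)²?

31.5%

(δA/A)² = (1·δa/a)² + (1·δb/b)²
  a term: (1×0.0687)² = 0.00472
  b term: (1×0.0465)² = 0.00217
Total = 0.00688. Share from b = 0.00217/0.00688 = 0.315.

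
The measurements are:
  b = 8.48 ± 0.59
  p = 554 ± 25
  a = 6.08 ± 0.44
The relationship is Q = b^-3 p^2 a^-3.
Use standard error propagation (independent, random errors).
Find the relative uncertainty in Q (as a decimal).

Relative error in a monomial: (δQ/Q)² = Σ (nᵢ · δxᵢ/xᵢ)².
  (-3·δb/b)² = (-3×0.0696)² = 0.0436;  (2·δp/p)² = (2×0.0451)² = 0.00815;  (-3·δa/a)² = (-3×0.0724)² = 0.0471
δQ/Q = √(0.0988) = 0.314

0.314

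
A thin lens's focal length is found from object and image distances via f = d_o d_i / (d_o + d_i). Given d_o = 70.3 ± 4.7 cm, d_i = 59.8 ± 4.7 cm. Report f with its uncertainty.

∂f/∂d_o = (d_i/(d_o+d_i))² = 0.211;  ∂f/∂d_i = (d_o/(d_o+d_i))² = 0.292
δf = √((∂f/∂d_o · δd_o)² + (∂f/∂d_i · δd_i)²) = √(0.986 + 1.88) = 1.69 cm
f = 32.3 cm.

32.3 ± 1.69 cm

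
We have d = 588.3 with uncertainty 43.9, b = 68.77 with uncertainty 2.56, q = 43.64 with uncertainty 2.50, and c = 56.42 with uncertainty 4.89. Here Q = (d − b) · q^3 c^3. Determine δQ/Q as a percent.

Let u = d − b = 519.5. δu = √(δd² + δb²) = √(1930 + 6.55) = 44.0, so δu/u = 0.0846.
Q is then a monomial in u, q, c:
δQ/Q = √((δu/u)² + (3·δq/q)² + (3·δc/c)²) = √(0.00716 + 0.0295 + 0.0676) = 0.323

32.3%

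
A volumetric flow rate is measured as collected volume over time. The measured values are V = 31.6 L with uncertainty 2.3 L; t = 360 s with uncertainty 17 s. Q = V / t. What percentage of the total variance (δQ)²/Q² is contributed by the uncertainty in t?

(δQ/Q)² = (1·δV/V)² + (-1·δt/t)²
  V term: (1×0.0728)² = 0.00530
  t term: (-1×0.0472)² = 0.00223
Total = 0.00753. Share from t = 0.00223/0.00753 = 0.296.

29.6%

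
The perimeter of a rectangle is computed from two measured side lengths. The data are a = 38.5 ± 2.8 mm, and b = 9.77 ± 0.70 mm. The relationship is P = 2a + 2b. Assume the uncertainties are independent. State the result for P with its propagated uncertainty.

Each term contributes (cᵢ δxᵢ)² to (δP)²:
  (2·δa)² = 31.4;  (2·δb)² = 1.96
δP = √(33.3) = 5.77 mm
P = 96.5 mm.

96.5 ± 5.77 mm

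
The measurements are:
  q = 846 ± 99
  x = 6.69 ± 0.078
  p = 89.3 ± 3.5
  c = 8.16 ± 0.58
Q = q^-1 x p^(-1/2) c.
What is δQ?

Since Q is a product/quotient, work with relative uncertainties:
  (-1·δq/q)² = (-1×0.117)² = 0.0137;  (1·δx/x)² = (1×0.0117)² = 0.000136;  (−½·δp/p)² = (-0.5×0.0392)² = 0.000384;  (1·δc/c)² = (1×0.0711)² = 0.00505
δQ/Q = √(0.0193) = 0.139
Q = 0.00683, so δQ = 0.139 × 0.00683 = 0.000948.

0.000948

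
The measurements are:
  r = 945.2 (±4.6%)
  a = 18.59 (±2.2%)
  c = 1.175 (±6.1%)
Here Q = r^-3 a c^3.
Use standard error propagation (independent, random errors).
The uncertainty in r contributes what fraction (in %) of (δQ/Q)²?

35.9%

(δQ/Q)² = (-3·δr/r)² + (1·δa/a)² + (3·δc/c)²
  r term: (-3×0.0460)² = 0.0190
  a term: (1×0.0220)² = 0.000484
  c term: (3×0.0610)² = 0.0335
Total = 0.0530. Share from r = 0.0190/0.0530 = 0.359.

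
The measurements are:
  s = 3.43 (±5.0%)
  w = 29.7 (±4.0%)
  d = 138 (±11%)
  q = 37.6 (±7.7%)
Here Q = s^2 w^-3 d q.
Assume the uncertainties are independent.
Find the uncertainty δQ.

0.480

Q is a product of powers, so relative uncertainties combine in quadrature:
  (2·δs/s)² = (2×0.0500)² = 0.0100;  (-3·δw/w)² = (-3×0.0400)² = 0.0144;  (1·δd/d)² = (1×0.110)² = 0.0121;  (1·δq/q)² = (1×0.0770)² = 0.00593
δQ/Q = √(0.0424) = 0.206
Q = 2.33, so δQ = 0.206 × 2.33 = 0.480.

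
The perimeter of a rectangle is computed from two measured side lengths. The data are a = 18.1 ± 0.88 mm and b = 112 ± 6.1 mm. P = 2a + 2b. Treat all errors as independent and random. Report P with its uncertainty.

Absolute uncertainties add in quadrature for a linear combination:
  (2·δa)² = 3.10;  (2·δb)² = 149
δP = √(152) = 12.3 mm
P = 260 mm.

260 ± 12.3 mm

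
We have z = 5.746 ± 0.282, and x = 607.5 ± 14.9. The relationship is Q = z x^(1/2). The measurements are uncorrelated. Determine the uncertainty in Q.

For a monomial Q ∝ z, x^(1/2), fractional errors add in quadrature:
  (1·δz/z)² = (1×0.0491)² = 0.00241;  (½·δx/x)² = (0.5×0.0245)² = 0.000150
δQ/Q = √(0.00256) = 0.0506
Q = 141.6, so δQ = 0.0506 × 141.6 = 7.16.

7.16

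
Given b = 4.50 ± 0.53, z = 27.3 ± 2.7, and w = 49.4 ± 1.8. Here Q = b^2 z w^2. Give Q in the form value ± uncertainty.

Since Q is a product/quotient, work with relative uncertainties:
  (2·δb/b)² = (2×0.118)² = 0.0555;  (1·δz/z)² = (1×0.0989)² = 0.00978;  (2·δw/w)² = (2×0.0364)² = 0.00531
δQ/Q = √(0.0706) = 0.266
Q = 1.35e+06, so δQ = 0.266 × 1.35e+06 = 3.58e+05.

(1.35 ± 0.358) × 10^6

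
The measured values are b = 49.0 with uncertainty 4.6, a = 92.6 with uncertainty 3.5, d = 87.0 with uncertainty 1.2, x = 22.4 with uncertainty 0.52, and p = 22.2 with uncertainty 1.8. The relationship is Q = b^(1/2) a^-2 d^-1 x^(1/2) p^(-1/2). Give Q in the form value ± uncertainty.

Q is a product of powers, so relative uncertainties combine in quadrature:
  (½·δb/b)² = (0.5×0.0939)² = 0.00220;  (-2·δa/a)² = (-2×0.0378)² = 0.00571;  (-1·δd/d)² = (-1×0.0138)² = 0.000190;  (½·δx/x)² = (0.5×0.0232)² = 0.000135;  (−½·δp/p)² = (-0.5×0.0811)² = 0.00164
δQ/Q = √(0.00989) = 0.0994
Q = 9.43e-06, so δQ = 0.0994 × 9.43e-06 = 9.37e-07.

(9.43 ± 0.937) × 10^-6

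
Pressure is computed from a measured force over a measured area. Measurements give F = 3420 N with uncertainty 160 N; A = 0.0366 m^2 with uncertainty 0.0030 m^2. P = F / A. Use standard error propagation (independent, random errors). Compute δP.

8820 Pa

Relative error in a monomial: (δP/P)² = Σ (nᵢ · δxᵢ/xᵢ)².
  (1·δF/F)² = (1×0.0468)² = 0.00219;  (-1·δA/A)² = (-1×0.0820)² = 0.00672
δP/P = √(0.00891) = 0.0944
P = 93400 Pa, so δP = 0.0944 × 93400 = 8820 Pa.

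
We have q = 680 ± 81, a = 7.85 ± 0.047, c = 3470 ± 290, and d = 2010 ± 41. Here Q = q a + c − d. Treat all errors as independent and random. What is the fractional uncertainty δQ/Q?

Let p = q·a = 5340. δp/p = √((1·δq/q)² + (1·δa/a)²) = √(0.0142 + 3.58e-05) = 0.119, so δp = 637.
Q = p + c − d: δQ = √(δp² + δc² + δd²) = √(4.05e+05 + 84100 + 1680) = 701
Q = 6800, so δQ/Q = 701/6800 = 0.103.

0.103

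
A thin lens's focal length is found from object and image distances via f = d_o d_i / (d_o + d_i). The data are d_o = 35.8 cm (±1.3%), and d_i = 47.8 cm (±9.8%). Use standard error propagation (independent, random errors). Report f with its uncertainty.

20.5 ± 0.872 cm

∂f/∂d_o = (d_i/(d_o+d_i))² = 0.327;  ∂f/∂d_i = (d_o/(d_o+d_i))² = 0.183
δf = √((∂f/∂d_o · δd_o)² + (∂f/∂d_i · δd_i)²) = √(0.0231 + 0.738) = 0.872 cm
f = 20.5 cm.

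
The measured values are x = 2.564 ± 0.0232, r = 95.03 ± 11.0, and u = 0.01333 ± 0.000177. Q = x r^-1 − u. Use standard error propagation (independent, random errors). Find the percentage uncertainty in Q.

23.0%

Let p = x·r^-1 = 0.02698. δp/p = √((1·δx/x)² + (-1·δr/r)²) = √(8.19e-05 + 0.0134) = 0.116, so δp = 0.00313.
Q = p − u: δQ = √(δp² + δu²) = √(9.81e-06 + 3.13e-08) = 0.00314
Q = 0.01365, so δQ/Q = 0.00314/0.01365 = 0.230.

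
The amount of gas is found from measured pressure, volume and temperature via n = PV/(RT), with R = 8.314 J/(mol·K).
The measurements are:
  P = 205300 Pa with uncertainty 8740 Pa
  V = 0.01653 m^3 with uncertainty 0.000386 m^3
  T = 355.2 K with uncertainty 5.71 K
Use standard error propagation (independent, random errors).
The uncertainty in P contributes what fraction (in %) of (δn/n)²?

(δn/n)² = (1·δP/P)² + (1·δV/V)² + (-1·δT/T)²
  P term: (1×0.0426)² = 0.00181
  V term: (1×0.0234)² = 0.000545
  T term: (-1×0.0161)² = 0.000258
Total = 0.00262. Share from P = 0.00181/0.00262 = 0.693.

69.3%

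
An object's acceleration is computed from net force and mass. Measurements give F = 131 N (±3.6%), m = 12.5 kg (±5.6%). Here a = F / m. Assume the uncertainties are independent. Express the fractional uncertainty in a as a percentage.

Since a is a product/quotient, work with relative uncertainties:
  (1·δF/F)² = (1×0.0360)² = 0.00130;  (-1·δm/m)² = (-1×0.0560)² = 0.00314
δa/a = √(0.00443) = 0.0666

6.66%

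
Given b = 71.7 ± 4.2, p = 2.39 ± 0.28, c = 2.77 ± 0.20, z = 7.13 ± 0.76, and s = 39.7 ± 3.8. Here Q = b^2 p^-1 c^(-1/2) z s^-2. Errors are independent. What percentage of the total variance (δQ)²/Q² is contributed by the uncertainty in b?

17.9%

(δQ/Q)² = (2·δb/b)² + (-1·δp/p)² + (−½·δc/c)² + (1·δz/z)² + (-2·δs/s)²
  b term: (2×0.0586)² = 0.0137
  p term: (-1×0.117)² = 0.0137
  c term: (-0.5×0.0722)² = 0.00130
  z term: (1×0.107)² = 0.0114
  s term: (-2×0.0957)² = 0.0366
Total = 0.0768. Share from b = 0.0137/0.0768 = 0.179.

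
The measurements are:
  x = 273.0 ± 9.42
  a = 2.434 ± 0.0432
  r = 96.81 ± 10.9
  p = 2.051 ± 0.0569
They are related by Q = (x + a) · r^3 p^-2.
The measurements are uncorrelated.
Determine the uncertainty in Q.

Let u = x + a = 275.4. δu = √(δx² + δa²) = √(88.7 + 0.00187) = 9.42, so δu/u = 0.0342.
Q is then a monomial in u, r, p:
δQ/Q = √((δu/u)² + (3·δr/r)² + (-2·δp/p)²) = √(0.00117 + 0.114 + 0.00308) = 0.344
Q = 5.941e+07, so δQ = 0.344 × 5.941e+07 = 2.04e+07.

2.04e+07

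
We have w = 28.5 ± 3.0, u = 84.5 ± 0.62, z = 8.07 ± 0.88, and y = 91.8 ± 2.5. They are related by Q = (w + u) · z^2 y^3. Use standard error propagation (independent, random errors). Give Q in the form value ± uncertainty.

Let h = w + u = 113. δh = √(δw² + δu²) = √(9.00 + 0.384) = 3.06, so δh/h = 0.0271.
Q is then a monomial in h, z, y:
δQ/Q = √((δh/h)² + (2·δz/z)² + (3·δy/y)²) = √(0.000735 + 0.0476 + 0.00667) = 0.234
Q = 5.69e+09, so δQ = 0.234 × 5.69e+09 = 1.33e+09.

(5.69 ± 1.33) × 10^9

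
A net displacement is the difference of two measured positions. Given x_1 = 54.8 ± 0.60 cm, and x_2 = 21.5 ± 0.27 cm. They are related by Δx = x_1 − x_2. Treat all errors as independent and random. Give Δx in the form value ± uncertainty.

33.3 ± 0.658 cm

Each term contributes (cᵢ δxᵢ)² to (δΔx)²:
  (δx_1)² = 0.360;  (δx_2)² = 0.0729
δΔx = √(0.433) = 0.658 cm
Δx = 33.3 cm.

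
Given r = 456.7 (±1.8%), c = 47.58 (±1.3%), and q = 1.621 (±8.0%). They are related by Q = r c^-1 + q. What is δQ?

Let p = r·c^-1 = 9.599. δp/p = √((1·δr/r)² + (-1·δc/c)²) = √(0.000324 + 0.000169) = 0.0222, so δp = 0.213.
Q = p + q: δQ = √(δp² + δq²) = √(0.0454 + 0.0168) = 0.249

0.249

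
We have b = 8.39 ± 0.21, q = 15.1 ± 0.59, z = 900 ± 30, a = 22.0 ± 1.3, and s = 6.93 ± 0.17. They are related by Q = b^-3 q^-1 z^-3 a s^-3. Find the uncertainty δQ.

1.64e-15

Q is a product of powers, so relative uncertainties combine in quadrature:
  (-3·δb/b)² = (-3×0.0250)² = 0.00564;  (-1·δq/q)² = (-1×0.0391)² = 0.00153;  (-3·δz/z)² = (-3×0.0333)² = 0.0100;  (1·δa/a)² = (1×0.0591)² = 0.00349;  (-3·δs/s)² = (-3×0.0245)² = 0.00542
δQ/Q = √(0.0261) = 0.161
Q = 1.02e-14, so δQ = 0.161 × 1.02e-14 = 1.64e-15.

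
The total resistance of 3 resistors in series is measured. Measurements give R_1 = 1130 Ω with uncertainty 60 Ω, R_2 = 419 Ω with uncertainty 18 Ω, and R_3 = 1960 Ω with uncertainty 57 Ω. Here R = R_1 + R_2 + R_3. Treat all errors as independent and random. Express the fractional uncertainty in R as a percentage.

Sums and differences: (δR)² = Σ (cᵢ δxᵢ)².
  (δR_1)² = 3600;  (δR_2)² = 324;  (δR_3)² = 3250
δR = √(7170) = 84.7 Ω
R = 3510 Ω, so δR/R = 84.7/3510 = 0.0241.

2.41%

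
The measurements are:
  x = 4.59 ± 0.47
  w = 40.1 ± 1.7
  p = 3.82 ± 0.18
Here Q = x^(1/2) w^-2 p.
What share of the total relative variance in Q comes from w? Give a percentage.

59.8%

(δQ/Q)² = (½·δx/x)² + (-2·δw/w)² + (1·δp/p)²
  x term: (0.5×0.102)² = 0.00262
  w term: (-2×0.0424)² = 0.00719
  p term: (1×0.0471)² = 0.00222
Total = 0.0120. Share from w = 0.00719/0.0120 = 0.598.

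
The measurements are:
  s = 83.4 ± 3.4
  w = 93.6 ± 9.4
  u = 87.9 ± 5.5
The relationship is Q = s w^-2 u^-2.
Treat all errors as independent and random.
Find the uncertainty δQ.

Each factor contributes (exponent × relative error)² to (δQ/Q)²:
  (1·δs/s)² = (1×0.0408)² = 0.00166;  (-2·δw/w)² = (-2×0.100)² = 0.0403;  (-2·δu/u)² = (-2×0.0626)² = 0.0157
δQ/Q = √(0.0577) = 0.240
Q = 1.23e-06, so δQ = 0.240 × 1.23e-06 = 2.96e-07.

2.96e-07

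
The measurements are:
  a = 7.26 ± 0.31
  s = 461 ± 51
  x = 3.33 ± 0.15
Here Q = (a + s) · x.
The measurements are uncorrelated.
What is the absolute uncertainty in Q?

Let u = a + s = 468. δu = √(δa² + δs²) = √(0.0961 + 2600) = 51.0, so δu/u = 0.109.
Q is then a monomial in u, x:
δQ/Q = √((δu/u)² + (1·δx/x)²) = √(0.0119 + 0.00203) = 0.118
Q = 1560, so δQ = 0.118 × 1560 = 184.

184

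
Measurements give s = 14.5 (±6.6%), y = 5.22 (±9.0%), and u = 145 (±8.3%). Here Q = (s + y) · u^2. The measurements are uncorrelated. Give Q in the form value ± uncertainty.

(4.15 ± 0.724) × 10^5

Let w = s + y = 19.7. δw = √(δs² + δy²) = √(0.916 + 0.221) = 1.07, so δw/w = 0.0541.
Q is then a monomial in w, u:
δQ/Q = √((δw/w)² + (2·δu/u)²) = √(0.00292 + 0.0276) = 0.175
Q = 4.15e+05, so δQ = 0.175 × 4.15e+05 = 72400.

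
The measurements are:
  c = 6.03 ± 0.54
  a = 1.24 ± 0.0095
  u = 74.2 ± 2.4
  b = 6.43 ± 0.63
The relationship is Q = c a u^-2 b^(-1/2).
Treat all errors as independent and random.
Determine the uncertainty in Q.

6.49e-05

Since Q is a product/quotient, work with relative uncertainties:
  (1·δc/c)² = (1×0.0896)² = 0.00802;  (1·δa/a)² = (1×0.00766)² = 5.87e-05;  (-2·δu/u)² = (-2×0.0323)² = 0.00418;  (−½·δb/b)² = (-0.5×0.0980)² = 0.00240
δQ/Q = √(0.0147) = 0.121
Q = 0.000536, so δQ = 0.121 × 0.000536 = 6.49e-05.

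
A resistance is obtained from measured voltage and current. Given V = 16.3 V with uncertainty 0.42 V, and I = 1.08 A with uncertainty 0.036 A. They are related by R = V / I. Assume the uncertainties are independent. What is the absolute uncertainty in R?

0.636 Ω

Products/powers → add relative errors in quadrature, weighted by exponent:
  (1·δV/V)² = (1×0.0258)² = 0.000664;  (-1·δI/I)² = (-1×0.0333)² = 0.00111
δR/R = √(0.00178) = 0.0421
R = 15.1 Ω, so δR = 0.0421 × 15.1 = 0.636 Ω.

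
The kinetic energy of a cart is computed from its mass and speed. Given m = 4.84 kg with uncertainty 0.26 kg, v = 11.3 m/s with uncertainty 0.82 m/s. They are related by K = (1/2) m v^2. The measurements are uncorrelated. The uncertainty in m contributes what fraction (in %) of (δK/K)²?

12.0%

(δK/K)² = (1·δm/m)² + (2·δv/v)²
  m term: (1×0.0537)² = 0.00289
  v term: (2×0.0726)² = 0.0211
Total = 0.0239. Share from m = 0.00289/0.0239 = 0.120.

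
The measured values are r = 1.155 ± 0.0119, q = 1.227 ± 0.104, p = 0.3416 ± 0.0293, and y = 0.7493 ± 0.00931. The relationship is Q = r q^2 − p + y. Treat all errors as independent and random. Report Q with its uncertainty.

2.147 ± 0.297

Let w = r·q^2 = 1.739. δw/w = √((1·δr/r)² + (2·δq/q)²) = √(0.000106 + 0.0287) = 0.170, so δw = 0.295.
Q = w − p + y: δQ = √(δw² + δp² + δy²) = √(0.0872 + 0.000858 + 8.67e-05) = 0.297
Q = 2.147.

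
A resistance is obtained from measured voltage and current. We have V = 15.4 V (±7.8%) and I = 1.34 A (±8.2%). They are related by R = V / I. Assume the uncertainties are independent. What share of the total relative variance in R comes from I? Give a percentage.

52.5%

(δR/R)² = (1·δV/V)² + (-1·δI/I)²
  V term: (1×0.0780)² = 0.00608
  I term: (-1×0.0820)² = 0.00672
Total = 0.0128. Share from I = 0.00672/0.0128 = 0.525.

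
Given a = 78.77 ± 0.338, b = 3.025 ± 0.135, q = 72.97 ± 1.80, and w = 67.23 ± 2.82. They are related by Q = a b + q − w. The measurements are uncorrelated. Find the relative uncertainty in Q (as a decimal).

Let p = a·b = 238.3. δp/p = √((1·δa/a)² + (1·δb/b)²) = √(1.84e-05 + 0.00199) = 0.0448, so δp = 10.7.
Q = p + q − w: δQ = √(δp² + δq² + δw²) = √(114 + 3.24 + 7.95) = 11.2
Q = 244.0, so δQ/Q = 11.2/244.0 = 0.0459.

0.0459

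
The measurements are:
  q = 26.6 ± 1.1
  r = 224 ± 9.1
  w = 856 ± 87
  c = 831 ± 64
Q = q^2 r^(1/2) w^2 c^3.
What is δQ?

Each factor contributes (exponent × relative error)² to (δQ/Q)²:
  (2·δq/q)² = (2×0.0414)² = 0.00684;  (½·δr/r)² = (0.5×0.0406)² = 0.000413;  (2·δw/w)² = (2×0.102)² = 0.0413;  (3·δc/c)² = (3×0.0770)² = 0.0534
δQ/Q = √(0.102) = 0.319
Q = 4.45e+18, so δQ = 0.319 × 4.45e+18 = 1.42e+18.

1.42e+18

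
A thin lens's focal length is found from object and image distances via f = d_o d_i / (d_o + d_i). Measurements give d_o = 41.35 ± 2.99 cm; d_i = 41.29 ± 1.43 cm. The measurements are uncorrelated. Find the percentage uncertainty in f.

4.01%

∂f/∂d_o = (d_i/(d_o+d_i))² = 0.250;  ∂f/∂d_i = (d_o/(d_o+d_i))² = 0.250
δf = √((∂f/∂d_o · δd_o)² + (∂f/∂d_i · δd_i)²) = √(0.557 + 0.128) = 0.828 cm
f = 20.66 cm, so δf/f = 0.828/20.66 = 0.0401.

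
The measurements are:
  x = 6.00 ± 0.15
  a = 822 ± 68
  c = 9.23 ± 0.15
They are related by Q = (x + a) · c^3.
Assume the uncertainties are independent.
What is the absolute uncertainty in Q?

62200

Let u = x + a = 828. δu = √(δx² + δa²) = √(0.0225 + 4620) = 68.0, so δu/u = 0.0821.
Q is then a monomial in u, c:
δQ/Q = √((δu/u)² + (3·δc/c)²) = √(0.00674 + 0.00238) = 0.0955
Q = 6.51e+05, so δQ = 0.0955 × 6.51e+05 = 62200.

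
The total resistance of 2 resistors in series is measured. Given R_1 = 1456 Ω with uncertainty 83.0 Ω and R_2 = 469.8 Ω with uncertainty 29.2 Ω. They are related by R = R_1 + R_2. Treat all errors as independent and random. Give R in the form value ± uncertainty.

1926 ± 88.0 Ω

Sums and differences: (δR)² = Σ (cᵢ δxᵢ)².
  (δR_1)² = 6890;  (δR_2)² = 853
δR = √(7740) = 88.0 Ω
R = 1926 Ω.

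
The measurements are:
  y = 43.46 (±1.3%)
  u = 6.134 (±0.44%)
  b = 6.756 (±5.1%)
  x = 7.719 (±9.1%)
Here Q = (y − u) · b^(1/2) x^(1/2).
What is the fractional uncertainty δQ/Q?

0.0543

Let w = y − u = 37.33. δw = √(δy² + δu²) = √(0.319 + 0.000728) = 0.566, so δw/w = 0.0152.
Q is then a monomial in w, b, x:
δQ/Q = √((δw/w)² + (½·δb/b)² + (½·δx/x)²) = √(0.000230 + 0.000650 + 0.00207) = 0.0543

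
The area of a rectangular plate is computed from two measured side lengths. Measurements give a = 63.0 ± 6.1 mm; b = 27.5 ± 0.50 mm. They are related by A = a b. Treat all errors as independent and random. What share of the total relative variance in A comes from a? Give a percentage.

96.6%

(δA/A)² = (1·δa/a)² + (1·δb/b)²
  a term: (1×0.0968)² = 0.00938
  b term: (1×0.0182)² = 0.000331
Total = 0.00971. Share from a = 0.00938/0.00971 = 0.966.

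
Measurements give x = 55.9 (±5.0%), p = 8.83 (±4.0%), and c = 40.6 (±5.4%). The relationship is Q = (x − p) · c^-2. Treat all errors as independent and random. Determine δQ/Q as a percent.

12.3%

Let u = x − p = 47.1. δu = √(δx² + δp²) = √(7.81 + 0.125) = 2.82, so δu/u = 0.0599.
Q is then a monomial in u, c:
δQ/Q = √((δu/u)² + (-2·δc/c)²) = √(0.00358 + 0.0117) = 0.123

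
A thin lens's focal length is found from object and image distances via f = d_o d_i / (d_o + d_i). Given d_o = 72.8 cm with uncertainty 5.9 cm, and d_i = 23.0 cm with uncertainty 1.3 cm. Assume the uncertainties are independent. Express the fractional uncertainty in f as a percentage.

∂f/∂d_o = (d_i/(d_o+d_i))² = 0.0576;  ∂f/∂d_i = (d_o/(d_o+d_i))² = 0.577
δf = √((∂f/∂d_o · δd_o)² + (∂f/∂d_i · δd_i)²) = √(0.116 + 0.564) = 0.824 cm
f = 17.5 cm, so δf/f = 0.824/17.5 = 0.0472.

4.72%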